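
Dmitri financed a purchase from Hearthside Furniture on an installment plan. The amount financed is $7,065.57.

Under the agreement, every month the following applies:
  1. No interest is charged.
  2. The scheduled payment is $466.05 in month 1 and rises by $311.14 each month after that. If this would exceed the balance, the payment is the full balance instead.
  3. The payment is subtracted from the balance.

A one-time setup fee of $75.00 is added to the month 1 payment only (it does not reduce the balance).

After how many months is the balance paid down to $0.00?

6

Month 1: opening $7,065.57; payment $466.05 (+ $75.00 fee); balance $6,599.52
Month 2: opening $6,599.52; payment $777.19; balance $5,822.33
Month 3: opening $5,822.33; payment $1,088.33; balance $4,734.00
Month 4: opening $4,734.00; payment $1,399.47; balance $3,334.53
Month 5: opening $3,334.53; payment $1,710.61; balance $1,623.92
Month 6: opening $1,623.92; payment $1,623.92; balance $0.00
Balance reaches $0.00 in month 6.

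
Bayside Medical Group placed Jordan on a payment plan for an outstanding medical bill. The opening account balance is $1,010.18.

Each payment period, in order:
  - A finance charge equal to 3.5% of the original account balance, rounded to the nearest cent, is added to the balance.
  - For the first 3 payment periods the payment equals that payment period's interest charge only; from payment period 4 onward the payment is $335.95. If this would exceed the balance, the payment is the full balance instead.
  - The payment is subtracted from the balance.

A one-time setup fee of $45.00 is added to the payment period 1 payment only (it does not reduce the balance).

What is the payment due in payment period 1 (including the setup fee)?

Payment period 1: opening $1,010.18; interest $35.36 → $1,045.54; payment $35.36 (+ $45.00 fee); balance $1,010.18

$80.36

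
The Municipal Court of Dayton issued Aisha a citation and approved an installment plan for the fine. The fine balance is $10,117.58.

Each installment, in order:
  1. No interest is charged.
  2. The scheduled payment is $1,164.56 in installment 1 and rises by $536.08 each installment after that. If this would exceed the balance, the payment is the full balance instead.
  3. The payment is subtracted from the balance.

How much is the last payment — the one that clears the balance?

# | Opening | Payment | End bal
1 | $10,117.58 | $1,164.56 | $8,953.02
2 | $8,953.02 | $1,700.64 | $7,252.38
3 | $7,252.38 | $2,236.72 | $5,015.66
4 | $5,015.66 | $2,772.80 | $2,242.86
5 | $2,242.86 | $2,242.86 | $0.00

$2,242.86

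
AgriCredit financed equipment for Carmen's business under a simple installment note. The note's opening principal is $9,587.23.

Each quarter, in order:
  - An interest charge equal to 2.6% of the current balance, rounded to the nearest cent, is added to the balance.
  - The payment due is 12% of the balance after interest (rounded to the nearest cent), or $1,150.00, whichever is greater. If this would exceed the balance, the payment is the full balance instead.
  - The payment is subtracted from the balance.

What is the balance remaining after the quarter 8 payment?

# | Opening | Interest | Payment | End bal
1 | $9,587.23 | $249.27 | $1,180.38 | $8,656.12
2 | $8,656.12 | $225.06 | $1,150.00 | $7,731.18
3 | $7,731.18 | $201.01 | $1,150.00 | $6,782.19
4 | $6,782.19 | $176.34 | $1,150.00 | $5,808.53
5 | $5,808.53 | $151.02 | $1,150.00 | $4,809.55
6 | $4,809.55 | $125.05 | $1,150.00 | $3,784.60
7 | $3,784.60 | $98.40 | $1,150.00 | $2,733.00
8 | $2,733.00 | $71.06 | $1,150.00 | $1,654.06

$1,654.06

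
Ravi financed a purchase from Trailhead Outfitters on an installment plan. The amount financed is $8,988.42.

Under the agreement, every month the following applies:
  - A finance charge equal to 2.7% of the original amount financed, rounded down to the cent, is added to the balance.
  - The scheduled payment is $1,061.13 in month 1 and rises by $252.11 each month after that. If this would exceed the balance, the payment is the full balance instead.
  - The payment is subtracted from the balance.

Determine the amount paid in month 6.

Month 1: opening $8,988.42; interest $242.68 → $9,231.10; payment $1,061.13; balance $8,169.97
Month 2: opening $8,169.97; interest $242.68 → $8,412.65; payment $1,313.24; balance $7,099.41
Month 3: opening $7,099.41; interest $242.68 → $7,342.09; payment $1,565.35; balance $5,776.74
Month 4: opening $5,776.74; interest $242.68 → $6,019.42; payment $1,817.46; balance $4,201.96
Month 5: opening $4,201.96; interest $242.68 → $4,444.64; payment $2,069.57; balance $2,375.07
Month 6: opening $2,375.07; interest $242.68 → $2,617.75; payment $2,321.68; balance $296.07

$2,321.68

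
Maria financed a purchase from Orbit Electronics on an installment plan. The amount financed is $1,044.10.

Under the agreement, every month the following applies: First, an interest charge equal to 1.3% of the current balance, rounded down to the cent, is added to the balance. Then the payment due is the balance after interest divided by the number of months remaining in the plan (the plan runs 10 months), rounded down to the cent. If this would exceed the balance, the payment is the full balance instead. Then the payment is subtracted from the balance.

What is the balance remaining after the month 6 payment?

$451.29

Month 1: $1,044.10 +$13.57 interest = $1,057.67; pay $105.76 → $951.91
Month 2: $951.91 +$12.37 interest = $964.28; pay $107.14 → $857.14
Month 3: $857.14 +$11.14 interest = $868.28; pay $108.53 → $759.75
Month 4: $759.75 +$9.87 interest = $769.62; pay $109.94 → $659.68
Month 5: $659.68 +$8.57 interest = $668.25; pay $111.37 → $556.88
Month 6: $556.88 +$7.23 interest = $564.11; pay $112.82 → $451.29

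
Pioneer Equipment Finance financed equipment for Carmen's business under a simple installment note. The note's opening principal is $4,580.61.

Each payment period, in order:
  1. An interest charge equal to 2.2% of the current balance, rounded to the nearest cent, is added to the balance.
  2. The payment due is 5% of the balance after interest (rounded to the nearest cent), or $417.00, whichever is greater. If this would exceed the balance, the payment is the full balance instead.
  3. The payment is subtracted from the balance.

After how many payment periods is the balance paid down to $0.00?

13

Payment period 1: $4,580.61 +$100.77 interest = $4,681.38; pay $417.00 → $4,264.38
Payment period 2: $4,264.38 +$93.82 interest = $4,358.20; pay $417.00 → $3,941.20
Payment period 3: $3,941.20 +$86.71 interest = $4,027.91; pay $417.00 → $3,610.91
Payment period 4: $3,610.91 +$79.44 interest = $3,690.35; pay $417.00 → $3,273.35
Payment period 5: $3,273.35 +$72.01 interest = $3,345.36; pay $417.00 → $2,928.36
Payment period 6: $2,928.36 +$64.42 interest = $2,992.78; pay $417.00 → $2,575.78
Payment period 7: $2,575.78 +$56.67 interest = $2,632.45; pay $417.00 → $2,215.45
Payment period 8: $2,215.45 +$48.74 interest = $2,264.19; pay $417.00 → $1,847.19
Payment period 9: $1,847.19 +$40.64 interest = $1,887.83; pay $417.00 → $1,470.83
Payment period 10: $1,470.83 +$32.36 interest = $1,503.19; pay $417.00 → $1,086.19
Payment period 11: $1,086.19 +$23.90 interest = $1,110.09; pay $417.00 → $693.09
Payment period 12: $693.09 +$15.25 interest = $708.34; pay $417.00 → $291.34
Payment period 13: $291.34 +$6.41 interest = $297.75; pay $297.75 → $0.00
Balance reaches $0.00 in payment period 13.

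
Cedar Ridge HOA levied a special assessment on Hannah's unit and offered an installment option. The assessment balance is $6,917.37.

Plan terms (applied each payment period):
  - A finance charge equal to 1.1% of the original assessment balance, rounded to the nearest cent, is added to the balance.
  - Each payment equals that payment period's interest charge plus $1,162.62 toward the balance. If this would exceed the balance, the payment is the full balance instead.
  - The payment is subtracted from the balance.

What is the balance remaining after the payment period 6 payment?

$0.00

Payment period 1: opening $6,917.37; interest $76.09 → $6,993.46; payment $1,238.71; balance $5,754.75
Payment period 2: opening $5,754.75; interest $76.09 → $5,830.84; payment $1,238.71; balance $4,592.13
Payment period 3: opening $4,592.13; interest $76.09 → $4,668.22; payment $1,238.71; balance $3,429.51
Payment period 4: opening $3,429.51; interest $76.09 → $3,505.60; payment $1,238.71; balance $2,266.89
Payment period 5: opening $2,266.89; interest $76.09 → $2,342.98; payment $1,238.71; balance $1,104.27
Payment period 6: opening $1,104.27; interest $76.09 → $1,180.36; payment $1,180.36; balance $0.00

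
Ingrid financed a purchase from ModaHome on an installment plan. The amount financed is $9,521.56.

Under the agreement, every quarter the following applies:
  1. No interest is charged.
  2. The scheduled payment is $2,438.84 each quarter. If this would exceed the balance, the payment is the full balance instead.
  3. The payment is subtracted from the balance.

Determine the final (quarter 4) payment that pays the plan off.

Quarter 1: opening $9,521.56; payment $2,438.84; balance $7,082.72
Quarter 2: opening $7,082.72; payment $2,438.84; balance $4,643.88
Quarter 3: opening $4,643.88; payment $2,438.84; balance $2,205.04
Quarter 4: opening $2,205.04; payment $2,205.04; balance $0.00

$2,205.04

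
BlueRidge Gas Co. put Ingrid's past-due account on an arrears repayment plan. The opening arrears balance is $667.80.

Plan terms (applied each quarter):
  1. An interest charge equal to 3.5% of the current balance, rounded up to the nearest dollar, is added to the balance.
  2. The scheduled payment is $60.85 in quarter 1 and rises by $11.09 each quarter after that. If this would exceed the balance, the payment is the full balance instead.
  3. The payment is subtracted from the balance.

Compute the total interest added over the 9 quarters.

$131.00

Quarter 1: $667.80 +$24.00 interest = $691.80; pay $60.85 → $630.95
Quarter 2: $630.95 +$23.00 interest = $653.95; pay $71.94 → $582.01
Quarter 3: $582.01 +$21.00 interest = $603.01; pay $83.03 → $519.98
Quarter 4: $519.98 +$19.00 interest = $538.98; pay $94.12 → $444.86
Quarter 5: $444.86 +$16.00 interest = $460.86; pay $105.21 → $355.65
Quarter 6: $355.65 +$13.00 interest = $368.65; pay $116.30 → $252.35
Quarter 7: $252.35 +$9.00 interest = $261.35; pay $127.39 → $133.96
Quarter 8: $133.96 +$5.00 interest = $138.96; pay $138.48 → $0.48
Quarter 9: $0.48 +$1.00 interest = $1.48; pay $1.48 → $0.00
Total interest: $24.00 + $23.00 + $21.00 + $19.00 + $16.00 + $13.00 + $9.00 + $5.00 + $1.00 = $131.00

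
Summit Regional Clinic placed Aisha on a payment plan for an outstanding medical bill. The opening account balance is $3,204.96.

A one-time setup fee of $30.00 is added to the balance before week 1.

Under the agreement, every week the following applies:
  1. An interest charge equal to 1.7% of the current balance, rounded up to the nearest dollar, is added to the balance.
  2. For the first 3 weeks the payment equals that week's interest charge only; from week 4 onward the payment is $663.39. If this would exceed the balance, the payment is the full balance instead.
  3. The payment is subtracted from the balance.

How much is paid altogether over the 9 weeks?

Week 1: opening $3,234.96; interest $55.00 → $3,289.96; payment $55.00; balance $3,234.96
Week 2: opening $3,234.96; interest $55.00 → $3,289.96; payment $55.00; balance $3,234.96
Week 3: opening $3,234.96; interest $55.00 → $3,289.96; payment $55.00; balance $3,234.96
Week 4: opening $3,234.96; interest $55.00 → $3,289.96; payment $663.39; balance $2,626.57
Week 5: opening $2,626.57; interest $45.00 → $2,671.57; payment $663.39; balance $2,008.18
Week 6: opening $2,008.18; interest $35.00 → $2,043.18; payment $663.39; balance $1,379.79
Week 7: opening $1,379.79; interest $24.00 → $1,403.79; payment $663.39; balance $740.40
Week 8: opening $740.40; interest $13.00 → $753.40; payment $663.39; balance $90.01
Week 9: opening $90.01; interest $2.00 → $92.01; payment $92.01; balance $0.00
Total paid: $3,573.96

$3,573.96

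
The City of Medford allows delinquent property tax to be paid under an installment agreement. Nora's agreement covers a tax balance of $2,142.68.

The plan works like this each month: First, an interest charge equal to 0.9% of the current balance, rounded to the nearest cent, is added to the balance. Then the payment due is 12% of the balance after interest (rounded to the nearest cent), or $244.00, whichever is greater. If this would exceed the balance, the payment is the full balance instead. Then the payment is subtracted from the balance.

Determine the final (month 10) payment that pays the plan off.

$29.54

Month 1: opening $2,142.68; interest $19.28 → $2,161.96; payment $259.44; balance $1,902.52
Month 2: opening $1,902.52; interest $17.12 → $1,919.64; payment $244.00; balance $1,675.64
Month 3: opening $1,675.64; interest $15.08 → $1,690.72; payment $244.00; balance $1,446.72
Month 4: opening $1,446.72; interest $13.02 → $1,459.74; payment $244.00; balance $1,215.74
Month 5: opening $1,215.74; interest $10.94 → $1,226.68; payment $244.00; balance $982.68
Month 6: opening $982.68; interest $8.84 → $991.52; payment $244.00; balance $747.52
Month 7: opening $747.52; interest $6.73 → $754.25; payment $244.00; balance $510.25
Month 8: opening $510.25; interest $4.59 → $514.84; payment $244.00; balance $270.84
Month 9: opening $270.84; interest $2.44 → $273.28; payment $244.00; balance $29.28
Month 10: opening $29.28; interest $0.26 → $29.54; payment $29.54; balance $0.00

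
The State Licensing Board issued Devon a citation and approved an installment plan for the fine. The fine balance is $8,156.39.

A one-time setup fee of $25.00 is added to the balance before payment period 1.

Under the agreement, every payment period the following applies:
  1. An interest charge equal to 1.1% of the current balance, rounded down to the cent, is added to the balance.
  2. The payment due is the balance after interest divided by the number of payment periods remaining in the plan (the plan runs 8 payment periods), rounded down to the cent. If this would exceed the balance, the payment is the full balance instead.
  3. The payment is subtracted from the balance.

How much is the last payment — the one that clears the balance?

Payment period 1: $8,181.39 +$89.99 interest = $8,271.38; pay $1,033.92 → $7,237.46
Payment period 2: $7,237.46 +$79.61 interest = $7,317.07; pay $1,045.29 → $6,271.78
Payment period 3: $6,271.78 +$68.98 interest = $6,340.76; pay $1,056.79 → $5,283.97
Payment period 4: $5,283.97 +$58.12 interest = $5,342.09; pay $1,068.41 → $4,273.68
Payment period 5: $4,273.68 +$47.01 interest = $4,320.69; pay $1,080.17 → $3,240.52
Payment period 6: $3,240.52 +$35.64 interest = $3,276.16; pay $1,092.05 → $2,184.11
Payment period 7: $2,184.11 +$24.02 interest = $2,208.13; pay $1,104.06 → $1,104.07
Payment period 8: $1,104.07 +$12.14 interest = $1,116.21; pay $1,116.21 → $0.00

$1,116.21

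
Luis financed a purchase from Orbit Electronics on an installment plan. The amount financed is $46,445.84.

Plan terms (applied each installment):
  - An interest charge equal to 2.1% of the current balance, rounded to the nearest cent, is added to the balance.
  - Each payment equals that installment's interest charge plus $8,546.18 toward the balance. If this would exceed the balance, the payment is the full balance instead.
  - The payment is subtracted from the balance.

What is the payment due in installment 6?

$3,792.95

Installment 1: opening $46,445.84; interest $975.36 → $47,421.20; payment $9,521.54; balance $37,899.66
Installment 2: opening $37,899.66; interest $795.89 → $38,695.55; payment $9,342.07; balance $29,353.48
Installment 3: opening $29,353.48; interest $616.42 → $29,969.90; payment $9,162.60; balance $20,807.30
Installment 4: opening $20,807.30; interest $436.95 → $21,244.25; payment $8,983.13; balance $12,261.12
Installment 5: opening $12,261.12; interest $257.48 → $12,518.60; payment $8,803.66; balance $3,714.94
Installment 6: opening $3,714.94; interest $78.01 → $3,792.95; payment $3,792.95; balance $0.00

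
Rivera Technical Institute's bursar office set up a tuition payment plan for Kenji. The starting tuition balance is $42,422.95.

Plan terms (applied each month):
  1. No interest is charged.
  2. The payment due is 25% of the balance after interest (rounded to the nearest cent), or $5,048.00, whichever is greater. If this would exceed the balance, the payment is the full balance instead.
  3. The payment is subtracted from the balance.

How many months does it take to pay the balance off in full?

Month 1: $42,422.95 − $10,605.74 → $31,817.21
Month 2: $31,817.21 − $7,954.30 → $23,862.91
Month 3: $23,862.91 − $5,965.73 → $17,897.18
Month 4: $17,897.18 − $5,048.00 → $12,849.18
Month 5: $12,849.18 − $5,048.00 → $7,801.18
Month 6: $7,801.18 − $5,048.00 → $2,753.18
Month 7: $2,753.18 − $2,753.18 → $0.00
Balance reaches $0.00 in month 7.

7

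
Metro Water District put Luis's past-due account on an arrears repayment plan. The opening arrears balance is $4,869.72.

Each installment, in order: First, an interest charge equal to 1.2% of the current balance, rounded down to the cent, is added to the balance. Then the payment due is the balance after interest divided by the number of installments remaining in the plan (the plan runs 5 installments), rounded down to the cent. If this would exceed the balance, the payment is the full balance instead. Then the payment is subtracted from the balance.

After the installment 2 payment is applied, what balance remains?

$2,992.38

# | Opening | Interest | Payment | End bal
1 | $4,869.72 | $58.43 | $985.63 | $3,942.52
2 | $3,942.52 | $47.31 | $997.45 | $2,992.38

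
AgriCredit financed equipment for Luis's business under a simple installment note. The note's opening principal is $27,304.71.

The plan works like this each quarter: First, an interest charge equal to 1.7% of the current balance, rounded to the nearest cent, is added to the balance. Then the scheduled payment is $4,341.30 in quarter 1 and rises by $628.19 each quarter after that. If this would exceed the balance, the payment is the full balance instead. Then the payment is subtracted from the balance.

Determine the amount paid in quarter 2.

$4,969.49

# | Opening | Interest | Payment | End bal
1 | $27,304.71 | $464.18 | $4,341.30 | $23,427.59
2 | $23,427.59 | $398.27 | $4,969.49 | $18,856.37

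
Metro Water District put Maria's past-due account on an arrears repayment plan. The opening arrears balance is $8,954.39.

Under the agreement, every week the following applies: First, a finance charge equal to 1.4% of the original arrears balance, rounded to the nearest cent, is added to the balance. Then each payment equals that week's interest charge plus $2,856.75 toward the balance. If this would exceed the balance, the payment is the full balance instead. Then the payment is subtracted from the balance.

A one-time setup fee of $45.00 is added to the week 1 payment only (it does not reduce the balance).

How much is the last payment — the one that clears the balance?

Week 1: opening $8,954.39; interest $125.36 → $9,079.75; payment $2,982.11 (+ $45.00 fee); balance $6,097.64
Week 2: opening $6,097.64; interest $125.36 → $6,223.00; payment $2,982.11; balance $3,240.89
Week 3: opening $3,240.89; interest $125.36 → $3,366.25; payment $2,982.11; balance $384.14
Week 4: opening $384.14; interest $125.36 → $509.50; payment $509.50; balance $0.00

$509.50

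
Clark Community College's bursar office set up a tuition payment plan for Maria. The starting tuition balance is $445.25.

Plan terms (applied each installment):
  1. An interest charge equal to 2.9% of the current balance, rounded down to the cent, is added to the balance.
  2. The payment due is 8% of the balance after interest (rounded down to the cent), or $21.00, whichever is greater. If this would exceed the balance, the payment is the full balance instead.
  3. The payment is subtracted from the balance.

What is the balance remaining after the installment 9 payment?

$271.92

Installment 1: $445.25 +$12.91 interest = $458.16; pay $36.65 → $421.51
Installment 2: $421.51 +$12.22 interest = $433.73; pay $34.69 → $399.04
Installment 3: $399.04 +$11.57 interest = $410.61; pay $32.84 → $377.77
Installment 4: $377.77 +$10.95 interest = $388.72; pay $31.09 → $357.63
Installment 5: $357.63 +$10.37 interest = $368.00; pay $29.44 → $338.56
Installment 6: $338.56 +$9.81 interest = $348.37; pay $27.86 → $320.51
Installment 7: $320.51 +$9.29 interest = $329.80; pay $26.38 → $303.42
Installment 8: $303.42 +$8.79 interest = $312.21; pay $24.97 → $287.24
Installment 9: $287.24 +$8.32 interest = $295.56; pay $23.64 → $271.92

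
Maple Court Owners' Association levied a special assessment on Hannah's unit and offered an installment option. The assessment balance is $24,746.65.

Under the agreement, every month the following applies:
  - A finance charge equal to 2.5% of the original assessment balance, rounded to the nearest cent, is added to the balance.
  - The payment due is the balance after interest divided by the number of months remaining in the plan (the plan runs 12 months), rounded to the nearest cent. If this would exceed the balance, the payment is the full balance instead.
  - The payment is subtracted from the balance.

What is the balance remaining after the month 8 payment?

Month 1: $24,746.65 +$618.67 interest = $25,365.32; pay $2,113.78 → $23,251.54
Month 2: $23,251.54 +$618.67 interest = $23,870.21; pay $2,170.02 → $21,700.19
Month 3: $21,700.19 +$618.67 interest = $22,318.86; pay $2,231.89 → $20,086.97
Month 4: $20,086.97 +$618.67 interest = $20,705.64; pay $2,300.63 → $18,405.01
Month 5: $18,405.01 +$618.67 interest = $19,023.68; pay $2,377.96 → $16,645.72
Month 6: $16,645.72 +$618.67 interest = $17,264.39; pay $2,466.34 → $14,798.05
Month 7: $14,798.05 +$618.67 interest = $15,416.72; pay $2,569.45 → $12,847.27
Month 8: $12,847.27 +$618.67 interest = $13,465.94; pay $2,693.19 → $10,772.75

$10,772.75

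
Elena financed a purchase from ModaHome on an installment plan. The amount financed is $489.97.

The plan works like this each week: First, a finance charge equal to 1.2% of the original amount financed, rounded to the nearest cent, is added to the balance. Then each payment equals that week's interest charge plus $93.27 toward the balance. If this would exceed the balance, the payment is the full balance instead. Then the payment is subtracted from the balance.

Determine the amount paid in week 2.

$99.15

# | Opening | Interest | Payment | End bal
1 | $489.97 | $5.88 | $99.15 | $396.70
2 | $396.70 | $5.88 | $99.15 | $303.43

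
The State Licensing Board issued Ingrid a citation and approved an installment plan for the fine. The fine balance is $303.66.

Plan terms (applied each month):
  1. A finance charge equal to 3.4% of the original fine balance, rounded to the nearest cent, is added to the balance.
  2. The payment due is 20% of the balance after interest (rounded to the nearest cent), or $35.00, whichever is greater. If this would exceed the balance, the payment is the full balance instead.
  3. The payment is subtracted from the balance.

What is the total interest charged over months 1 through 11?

Month 1: opening $303.66; interest $10.32 → $313.98; payment $62.80; balance $251.18
Month 2: opening $251.18; interest $10.32 → $261.50; payment $52.30; balance $209.20
Month 3: opening $209.20; interest $10.32 → $219.52; payment $43.90; balance $175.62
Month 4: opening $175.62; interest $10.32 → $185.94; payment $37.19; balance $148.75
Month 5: opening $148.75; interest $10.32 → $159.07; payment $35.00; balance $124.07
Month 6: opening $124.07; interest $10.32 → $134.39; payment $35.00; balance $99.39
Month 7: opening $99.39; interest $10.32 → $109.71; payment $35.00; balance $74.71
Month 8: opening $74.71; interest $10.32 → $85.03; payment $35.00; balance $50.03
Month 9: opening $50.03; interest $10.32 → $60.35; payment $35.00; balance $25.35
Month 10: opening $25.35; interest $10.32 → $35.67; payment $35.00; balance $0.67
Month 11: opening $0.67; interest $10.32 → $10.99; payment $10.99; balance $0.00
Total interest: $10.32 + $10.32 + $10.32 + $10.32 + $10.32 + $10.32 + $10.32 + $10.32 + $10.32 + $10.32 + $10.32 = $113.52

$113.52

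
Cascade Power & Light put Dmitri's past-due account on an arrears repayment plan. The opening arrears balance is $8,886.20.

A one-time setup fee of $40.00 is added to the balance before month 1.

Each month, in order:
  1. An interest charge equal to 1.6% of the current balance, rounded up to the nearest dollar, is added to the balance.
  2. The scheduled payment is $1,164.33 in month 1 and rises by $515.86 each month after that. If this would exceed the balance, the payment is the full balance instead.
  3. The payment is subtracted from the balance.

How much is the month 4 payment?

$2,711.91

# | Opening | Interest | Payment | End bal
1 | $8,926.20 | $143.00 | $1,164.33 | $7,904.87
2 | $7,904.87 | $127.00 | $1,680.19 | $6,351.68
3 | $6,351.68 | $102.00 | $2,196.05 | $4,257.63
4 | $4,257.63 | $69.00 | $2,711.91 | $1,614.72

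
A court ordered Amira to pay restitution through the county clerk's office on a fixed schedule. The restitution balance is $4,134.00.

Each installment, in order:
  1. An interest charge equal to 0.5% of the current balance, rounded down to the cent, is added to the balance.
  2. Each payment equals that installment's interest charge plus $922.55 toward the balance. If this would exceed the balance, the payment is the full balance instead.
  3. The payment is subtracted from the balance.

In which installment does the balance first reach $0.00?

5

Installment 1: opening $4,134.00; interest $20.67 → $4,154.67; payment $943.22; balance $3,211.45
Installment 2: opening $3,211.45; interest $16.05 → $3,227.50; payment $938.60; balance $2,288.90
Installment 3: opening $2,288.90; interest $11.44 → $2,300.34; payment $933.99; balance $1,366.35
Installment 4: opening $1,366.35; interest $6.83 → $1,373.18; payment $929.38; balance $443.80
Installment 5: opening $443.80; interest $2.21 → $446.01; payment $446.01; balance $0.00
Balance reaches $0.00 in installment 5.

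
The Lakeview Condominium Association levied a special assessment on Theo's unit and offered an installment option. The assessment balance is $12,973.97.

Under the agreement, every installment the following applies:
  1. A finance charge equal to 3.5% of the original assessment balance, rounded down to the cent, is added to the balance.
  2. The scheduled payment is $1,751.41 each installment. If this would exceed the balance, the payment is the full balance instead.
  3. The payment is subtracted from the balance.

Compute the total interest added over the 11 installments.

$4,994.88

Installment 1: opening $12,973.97; interest $454.08 → $13,428.05; payment $1,751.41; balance $11,676.64
Installment 2: opening $11,676.64; interest $454.08 → $12,130.72; payment $1,751.41; balance $10,379.31
Installment 3: opening $10,379.31; interest $454.08 → $10,833.39; payment $1,751.41; balance $9,081.98
Installment 4: opening $9,081.98; interest $454.08 → $9,536.06; payment $1,751.41; balance $7,784.65
Installment 5: opening $7,784.65; interest $454.08 → $8,238.73; payment $1,751.41; balance $6,487.32
Installment 6: opening $6,487.32; interest $454.08 → $6,941.40; payment $1,751.41; balance $5,189.99
Installment 7: opening $5,189.99; interest $454.08 → $5,644.07; payment $1,751.41; balance $3,892.66
Installment 8: opening $3,892.66; interest $454.08 → $4,346.74; payment $1,751.41; balance $2,595.33
Installment 9: opening $2,595.33; interest $454.08 → $3,049.41; payment $1,751.41; balance $1,298.00
Installment 10: opening $1,298.00; interest $454.08 → $1,752.08; payment $1,751.41; balance $0.67
Installment 11: opening $0.67; interest $454.08 → $454.75; payment $454.75; balance $0.00
Total interest: $454.08 + $454.08 + $454.08 + $454.08 + $454.08 + $454.08 + $454.08 + $454.08 + $454.08 + $454.08 + $454.08 = $4,994.88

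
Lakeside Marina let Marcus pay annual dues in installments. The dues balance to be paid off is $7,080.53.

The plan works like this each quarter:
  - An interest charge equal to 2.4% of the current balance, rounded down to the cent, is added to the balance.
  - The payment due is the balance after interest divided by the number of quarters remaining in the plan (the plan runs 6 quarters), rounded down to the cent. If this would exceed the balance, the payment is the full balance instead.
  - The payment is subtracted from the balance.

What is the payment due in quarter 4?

$1,297.52

Quarter 1: $7,080.53 +$169.93 interest = $7,250.46; pay $1,208.41 → $6,042.05
Quarter 2: $6,042.05 +$145.00 interest = $6,187.05; pay $1,237.41 → $4,949.64
Quarter 3: $4,949.64 +$118.79 interest = $5,068.43; pay $1,267.10 → $3,801.33
Quarter 4: $3,801.33 +$91.23 interest = $3,892.56; pay $1,297.52 → $2,595.04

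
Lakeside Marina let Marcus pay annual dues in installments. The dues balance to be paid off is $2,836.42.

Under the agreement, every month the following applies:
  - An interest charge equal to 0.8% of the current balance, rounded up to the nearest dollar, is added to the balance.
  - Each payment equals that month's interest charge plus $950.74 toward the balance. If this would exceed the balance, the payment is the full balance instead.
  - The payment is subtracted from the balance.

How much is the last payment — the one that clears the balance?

$942.94

Month 1: opening $2,836.42; interest $23.00 → $2,859.42; payment $973.74; balance $1,885.68
Month 2: opening $1,885.68; interest $16.00 → $1,901.68; payment $966.74; balance $934.94
Month 3: opening $934.94; interest $8.00 → $942.94; payment $942.94; balance $0.00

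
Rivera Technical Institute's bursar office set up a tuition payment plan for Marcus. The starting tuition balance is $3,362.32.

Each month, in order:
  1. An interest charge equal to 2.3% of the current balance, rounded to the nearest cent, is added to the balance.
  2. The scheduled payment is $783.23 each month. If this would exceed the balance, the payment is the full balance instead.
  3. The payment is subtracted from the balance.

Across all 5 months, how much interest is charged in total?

# | Opening | Interest | Payment | End bal
1 | $3,362.32 | $77.33 | $783.23 | $2,656.42
2 | $2,656.42 | $61.10 | $783.23 | $1,934.29
3 | $1,934.29 | $44.49 | $783.23 | $1,195.55
4 | $1,195.55 | $27.50 | $783.23 | $439.82
5 | $439.82 | $10.12 | $449.94 | $0.00
Total interest: $77.33 + $61.10 + $44.49 + $27.50 + $10.12 = $220.54

$220.54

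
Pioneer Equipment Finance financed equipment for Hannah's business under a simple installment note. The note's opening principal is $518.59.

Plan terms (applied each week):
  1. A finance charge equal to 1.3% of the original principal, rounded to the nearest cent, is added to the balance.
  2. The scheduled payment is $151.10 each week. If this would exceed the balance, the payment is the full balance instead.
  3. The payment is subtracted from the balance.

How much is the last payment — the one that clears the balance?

$92.25

Week 1: opening $518.59; interest $6.74 → $525.33; payment $151.10; balance $374.23
Week 2: opening $374.23; interest $6.74 → $380.97; payment $151.10; balance $229.87
Week 3: opening $229.87; interest $6.74 → $236.61; payment $151.10; balance $85.51
Week 4: opening $85.51; interest $6.74 → $92.25; payment $92.25; balance $0.00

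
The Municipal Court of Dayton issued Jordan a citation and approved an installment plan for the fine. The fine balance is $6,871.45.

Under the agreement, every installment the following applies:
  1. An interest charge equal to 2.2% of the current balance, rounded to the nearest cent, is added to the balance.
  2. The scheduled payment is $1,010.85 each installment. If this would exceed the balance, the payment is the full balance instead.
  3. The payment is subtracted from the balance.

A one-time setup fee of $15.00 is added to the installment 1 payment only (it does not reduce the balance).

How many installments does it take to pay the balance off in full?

8

Installment 1: $6,871.45 +$151.17 interest = $7,022.62; pay $1,010.85 (+ $15.00 fee) → $6,011.77
Installment 2: $6,011.77 +$132.26 interest = $6,144.03; pay $1,010.85 → $5,133.18
Installment 3: $5,133.18 +$112.93 interest = $5,246.11; pay $1,010.85 → $4,235.26
Installment 4: $4,235.26 +$93.18 interest = $4,328.44; pay $1,010.85 → $3,317.59
Installment 5: $3,317.59 +$72.99 interest = $3,390.58; pay $1,010.85 → $2,379.73
Installment 6: $2,379.73 +$52.35 interest = $2,432.08; pay $1,010.85 → $1,421.23
Installment 7: $1,421.23 +$31.27 interest = $1,452.50; pay $1,010.85 → $441.65
Installment 8: $441.65 +$9.72 interest = $451.37; pay $451.37 → $0.00
Balance reaches $0.00 in installment 8.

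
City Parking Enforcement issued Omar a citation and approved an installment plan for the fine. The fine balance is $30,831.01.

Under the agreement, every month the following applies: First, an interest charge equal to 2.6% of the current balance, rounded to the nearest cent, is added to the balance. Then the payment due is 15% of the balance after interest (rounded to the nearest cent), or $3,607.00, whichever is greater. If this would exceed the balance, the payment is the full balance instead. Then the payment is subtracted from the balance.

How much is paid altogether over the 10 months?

Month 1: $30,831.01 +$801.61 interest = $31,632.62; pay $4,744.89 → $26,887.73
Month 2: $26,887.73 +$699.08 interest = $27,586.81; pay $4,138.02 → $23,448.79
Month 3: $23,448.79 +$609.67 interest = $24,058.46; pay $3,608.77 → $20,449.69
Month 4: $20,449.69 +$531.69 interest = $20,981.38; pay $3,607.00 → $17,374.38
Month 5: $17,374.38 +$451.73 interest = $17,826.11; pay $3,607.00 → $14,219.11
Month 6: $14,219.11 +$369.70 interest = $14,588.81; pay $3,607.00 → $10,981.81
Month 7: $10,981.81 +$285.53 interest = $11,267.34; pay $3,607.00 → $7,660.34
Month 8: $7,660.34 +$199.17 interest = $7,859.51; pay $3,607.00 → $4,252.51
Month 9: $4,252.51 +$110.57 interest = $4,363.08; pay $3,607.00 → $756.08
Month 10: $756.08 +$19.66 interest = $775.74; pay $775.74 → $0.00
Total paid: $34,909.42

$34,909.42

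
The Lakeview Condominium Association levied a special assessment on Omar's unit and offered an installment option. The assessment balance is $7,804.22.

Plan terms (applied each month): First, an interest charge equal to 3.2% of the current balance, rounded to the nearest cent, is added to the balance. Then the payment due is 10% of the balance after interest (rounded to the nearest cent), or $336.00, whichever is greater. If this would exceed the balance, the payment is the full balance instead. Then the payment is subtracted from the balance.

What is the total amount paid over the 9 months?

Month 1: opening $7,804.22; interest $249.74 → $8,053.96; payment $805.40; balance $7,248.56
Month 2: opening $7,248.56; interest $231.95 → $7,480.51; payment $748.05; balance $6,732.46
Month 3: opening $6,732.46; interest $215.44 → $6,947.90; payment $694.79; balance $6,253.11
Month 4: opening $6,253.11; interest $200.10 → $6,453.21; payment $645.32; balance $5,807.89
Month 5: opening $5,807.89; interest $185.85 → $5,993.74; payment $599.37; balance $5,394.37
Month 6: opening $5,394.37; interest $172.62 → $5,566.99; payment $556.70; balance $5,010.29
Month 7: opening $5,010.29; interest $160.33 → $5,170.62; payment $517.06; balance $4,653.56
Month 8: opening $4,653.56; interest $148.91 → $4,802.47; payment $480.25; balance $4,322.22
Month 9: opening $4,322.22; interest $138.31 → $4,460.53; payment $446.05; balance $4,014.48
Total paid: $5,492.99

$5,492.99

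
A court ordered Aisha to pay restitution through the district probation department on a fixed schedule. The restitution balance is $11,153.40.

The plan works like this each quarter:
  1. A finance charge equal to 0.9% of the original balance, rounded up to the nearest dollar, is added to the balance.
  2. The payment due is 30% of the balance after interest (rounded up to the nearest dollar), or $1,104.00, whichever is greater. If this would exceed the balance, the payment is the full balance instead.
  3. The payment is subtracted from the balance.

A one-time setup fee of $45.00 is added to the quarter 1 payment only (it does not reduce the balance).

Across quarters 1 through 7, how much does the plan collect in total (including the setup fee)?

$11,905.40

# | Opening | Interest | Payment | Fee | End bal
1 | $11,153.40 | $101.00 | $3,377.00 | $45.00 | $7,877.40
2 | $7,877.40 | $101.00 | $2,394.00 | — | $5,584.40
3 | $5,584.40 | $101.00 | $1,706.00 | — | $3,979.40
4 | $3,979.40 | $101.00 | $1,225.00 | — | $2,855.40
5 | $2,855.40 | $101.00 | $1,104.00 | — | $1,852.40
6 | $1,852.40 | $101.00 | $1,104.00 | — | $849.40
7 | $849.40 | $101.00 | $950.40 | — | $0.00
Total paid: $11,905.40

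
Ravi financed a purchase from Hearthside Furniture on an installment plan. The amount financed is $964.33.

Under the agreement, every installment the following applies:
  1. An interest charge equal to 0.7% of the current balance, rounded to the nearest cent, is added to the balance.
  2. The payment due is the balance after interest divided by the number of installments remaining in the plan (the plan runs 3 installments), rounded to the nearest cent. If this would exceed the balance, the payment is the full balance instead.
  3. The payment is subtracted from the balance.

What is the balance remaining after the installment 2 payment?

$325.96

# | Opening | Interest | Payment | End bal
1 | $964.33 | $6.75 | $323.69 | $647.39
2 | $647.39 | $4.53 | $325.96 | $325.96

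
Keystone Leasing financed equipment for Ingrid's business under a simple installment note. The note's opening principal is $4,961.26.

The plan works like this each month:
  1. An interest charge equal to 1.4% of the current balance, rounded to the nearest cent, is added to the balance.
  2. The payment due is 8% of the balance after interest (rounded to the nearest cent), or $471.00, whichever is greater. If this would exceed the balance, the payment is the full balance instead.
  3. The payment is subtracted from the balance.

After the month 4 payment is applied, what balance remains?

$3,321.06

Month 1: $4,961.26 +$69.46 interest = $5,030.72; pay $471.00 → $4,559.72
Month 2: $4,559.72 +$63.84 interest = $4,623.56; pay $471.00 → $4,152.56
Month 3: $4,152.56 +$58.14 interest = $4,210.70; pay $471.00 → $3,739.70
Month 4: $3,739.70 +$52.36 interest = $3,792.06; pay $471.00 → $3,321.06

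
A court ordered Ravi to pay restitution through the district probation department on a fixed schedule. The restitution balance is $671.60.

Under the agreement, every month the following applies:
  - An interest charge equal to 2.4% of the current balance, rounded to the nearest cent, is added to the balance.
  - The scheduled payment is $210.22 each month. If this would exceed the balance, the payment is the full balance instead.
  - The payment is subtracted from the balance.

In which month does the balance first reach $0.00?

# | Opening | Interest | Payment | End bal
1 | $671.60 | $16.12 | $210.22 | $477.50
2 | $477.50 | $11.46 | $210.22 | $278.74
3 | $278.74 | $6.69 | $210.22 | $75.21
4 | $75.21 | $1.81 | $77.02 | $0.00
Balance reaches $0.00 in month 4.

4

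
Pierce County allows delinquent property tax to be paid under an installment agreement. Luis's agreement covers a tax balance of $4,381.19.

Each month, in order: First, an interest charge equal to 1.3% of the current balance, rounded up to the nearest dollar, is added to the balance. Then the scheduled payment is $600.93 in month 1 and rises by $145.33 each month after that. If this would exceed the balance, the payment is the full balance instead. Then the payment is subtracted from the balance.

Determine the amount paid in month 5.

Month 1: $4,381.19 +$57.00 interest = $4,438.19; pay $600.93 → $3,837.26
Month 2: $3,837.26 +$50.00 interest = $3,887.26; pay $746.26 → $3,141.00
Month 3: $3,141.00 +$41.00 interest = $3,182.00; pay $891.59 → $2,290.41
Month 4: $2,290.41 +$30.00 interest = $2,320.41; pay $1,036.92 → $1,283.49
Month 5: $1,283.49 +$17.00 interest = $1,300.49; pay $1,182.25 → $118.24

$1,182.25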